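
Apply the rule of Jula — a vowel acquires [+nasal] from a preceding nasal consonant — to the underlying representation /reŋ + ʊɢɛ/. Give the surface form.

The vowel /ʊ/ is adjacent to the preceding nasal /ŋ/, so it acquires [+nasal] and surfaces as [ʊ̃].

[reŋʊ̃ɢɛ]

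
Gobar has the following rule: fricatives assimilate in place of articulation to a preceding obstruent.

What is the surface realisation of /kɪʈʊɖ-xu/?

/x/ is a voiceless velar fricative. The preceding trigger /ɖ/ is retroflex, so /x/ must become retroflex as well.
Changing only its place to retroflex gives [ʂ] — the voiceless retroflex fricative.

[kɪʈʊɖʂu]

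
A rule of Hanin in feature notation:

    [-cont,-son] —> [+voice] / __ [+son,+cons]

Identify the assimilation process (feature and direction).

The target ([-cont,-son], stops) acquires [+voice] next to a sonorant consonant ([+son,+cons]) — it takes on the voicing of its neighbour, so the feature that spreads is voicing.
Since the environment is written after the underscore, the trigger follows the target; the direction is regressive.

regressive voicing assimilation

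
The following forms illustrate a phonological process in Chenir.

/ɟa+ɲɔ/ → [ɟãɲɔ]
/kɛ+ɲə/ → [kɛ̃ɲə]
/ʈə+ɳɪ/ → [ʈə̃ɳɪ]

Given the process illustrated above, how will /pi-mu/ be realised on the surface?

The data show regressive nasality assimilation (vowel nasalisation): /a/ → [ã] before /ɲ/; /ɛ/ → [ɛ̃] before /ɲ/; /ə/ → [ə̃] before /ɳ/ — a vowel is nasalised by an immediately following nasal consonant.
/i/ sits next to the nasal /m/ and is therefore nasalised to [ĩ].

[pĩmu]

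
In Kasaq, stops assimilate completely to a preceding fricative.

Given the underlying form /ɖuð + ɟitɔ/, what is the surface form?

/ɟ/ is the segment targeted by the rule; it sits immediately after /ð/, so it assimilates completely and surfaces as [ð].

[ɖuððitɔ]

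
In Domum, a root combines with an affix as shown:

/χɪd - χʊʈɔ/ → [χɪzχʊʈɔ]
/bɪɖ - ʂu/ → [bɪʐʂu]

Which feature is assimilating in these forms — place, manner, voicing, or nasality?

manner

The segment that alternates is /d/, which surfaces as [z] when adjacent to /χ/.
/d/ is a stop while /χ/ is a fricative; the output [z] is a fricative, matching the trigger — so the feature that spreads is manner.
The same holds elsewhere in the data: /ɖ/ → [ʐ] before /ʂ/ (stop → fricative, matching a fricative) — only manner changes, and always toward the following segment.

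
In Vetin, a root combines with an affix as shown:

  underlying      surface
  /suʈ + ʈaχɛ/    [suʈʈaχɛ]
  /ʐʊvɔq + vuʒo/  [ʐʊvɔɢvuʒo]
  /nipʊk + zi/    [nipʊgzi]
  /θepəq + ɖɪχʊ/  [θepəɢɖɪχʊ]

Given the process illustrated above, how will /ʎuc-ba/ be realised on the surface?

[ʎuɟba]

The data show regressive voicing assimilation: /q/ → [ɢ] before /v/; /k/ → [g] before /z/; /q/ → [ɢ] before /ɖ/. In each pair only voicing changes, matching the following consonant, while place and manner stay constant.
No alternation appears in [suʈʈaχɛ]: there the adjacent consonants already agree in voicing (/ʈ/ and /ʈ/ are both voiceless), so this form is consistent with the same rule.
The rule targets /c/ (voiceless palatal stop), which sits before the trigger /b/ (voiced).
Changing only its voicing to voiced gives [ɟ] — the voiced palatal stop.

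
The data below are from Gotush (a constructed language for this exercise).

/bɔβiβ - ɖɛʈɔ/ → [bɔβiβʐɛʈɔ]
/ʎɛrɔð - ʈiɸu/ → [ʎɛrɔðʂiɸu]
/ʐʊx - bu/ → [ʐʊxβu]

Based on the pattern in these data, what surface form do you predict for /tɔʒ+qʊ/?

[tɔʒχʊ]

The data show progressive manner assimilation: /ɖ/ → [ʐ] after /β/; /ʈ/ → [ʂ] after /ð/; /b/ → [β] after /x/. In each pair only manner changes, matching the preceding consonant, while place and voice stay constant.
The rule targets /q/ (voiceless uvular stop), which sits after the trigger /ʒ/ (fricative).
A voiceless uvular fricative is [χ], so the surface segment is [χ].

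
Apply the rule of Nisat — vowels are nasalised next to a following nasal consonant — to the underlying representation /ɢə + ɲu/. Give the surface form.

/ə/ sits next to the nasal /ɲ/ and is therefore nasalised to [ə̃].

[ɢə̃ɲu]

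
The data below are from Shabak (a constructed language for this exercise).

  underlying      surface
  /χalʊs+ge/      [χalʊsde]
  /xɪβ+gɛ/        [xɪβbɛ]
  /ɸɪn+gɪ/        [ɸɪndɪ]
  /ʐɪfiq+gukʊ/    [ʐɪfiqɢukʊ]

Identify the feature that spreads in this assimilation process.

Underlying /g/ is realised as [d] next to /s/; /s/ itself does not change.
/g/ is velar while /s/ is alveolar; the output [d] is alveolar, matching the trigger — so the feature that spreads is place.
The same holds elsewhere in the data: /g/ → [b] after /β/ (velar → bilabial, matching bilabial); /g/ → [d] after /n/ (velar → alveolar, matching alveolar); /g/ → [ɢ] after /q/ (velar → uvular, matching uvular) — only place changes, and always toward the preceding segment.

place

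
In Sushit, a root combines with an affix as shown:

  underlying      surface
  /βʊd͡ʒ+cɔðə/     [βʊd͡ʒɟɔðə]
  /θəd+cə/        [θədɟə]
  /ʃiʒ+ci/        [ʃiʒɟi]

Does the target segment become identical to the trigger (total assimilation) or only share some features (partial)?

partial assimilation

Underlying /c/ is realised as [ɟ] next to /d͡ʒ/; /d͡ʒ/ itself does not change.
The change voiceless → voiced matches the voicing of the preceding /d͡ʒ/, identifying this as voicing assimilation.
Place and manner are unchanged, so the assimilation is partial, not total.
Checking the remaining alternations: /c/ → [ɟ] after /d/ (voiceless → voiced, matching voiced); /c/ → [ɟ] after /ʒ/ (voiceless → voiced, matching voiced) — only voicing changes, and always toward the preceding segment.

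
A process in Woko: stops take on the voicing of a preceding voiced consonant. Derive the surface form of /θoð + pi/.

/p/ is a voiceless bilabial stop. The preceding trigger /ð/ is voiced, so /p/ must become voiced as well.
A voiced bilabial stop is [b], so the surface segment is [b].

[θoðbi]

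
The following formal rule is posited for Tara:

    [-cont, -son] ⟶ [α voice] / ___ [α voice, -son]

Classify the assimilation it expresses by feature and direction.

The rule copies [voice] from the environment onto the target, so the assimilating feature is voicing.
Since the environment is written after the underscore, the trigger follows the target; the direction is regressive.

regressive voicing assimilation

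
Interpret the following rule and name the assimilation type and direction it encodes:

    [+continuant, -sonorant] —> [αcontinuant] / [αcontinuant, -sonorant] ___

The shared variable α links the value of [continuant] on the target to that of the neighbouring obstruent. [continuant] distinguishes stops from fricatives — a manner-of-articulation feature — so this is manner assimilation.
Since the environment is written before the underscore, the trigger precedes the target; the direction is progressive.

progressive manner assimilation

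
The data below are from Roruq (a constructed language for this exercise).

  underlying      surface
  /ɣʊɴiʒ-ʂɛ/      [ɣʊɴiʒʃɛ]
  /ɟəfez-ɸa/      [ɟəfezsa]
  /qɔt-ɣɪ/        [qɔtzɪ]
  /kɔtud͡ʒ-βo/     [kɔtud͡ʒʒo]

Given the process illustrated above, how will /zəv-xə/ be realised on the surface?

[zəvfə]

The data show progressive place assimilation: /ʂ/ → [ʃ] after /ʒ/; /ɸ/ → [s] after /z/; /ɣ/ → [z] after /t/; /β/ → [ʒ] after /d͡ʒ/. In each pair only place changes, matching the preceding consonant, while manner and voice stay constant.
The rule targets /x/ (voiceless velar fricative), which sits after the trigger /v/ (labiodental).
The voiceless labiodental fricative is [f], so /x/ → [f].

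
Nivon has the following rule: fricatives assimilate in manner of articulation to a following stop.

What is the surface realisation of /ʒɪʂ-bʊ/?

[ʒɪʈbʊ]

The rule targets /ʂ/ (voiceless retroflex fricative), which sits before the trigger /b/ (stop).
Changing only its manner to stop gives [ʈ] — the voiceless retroflex stop.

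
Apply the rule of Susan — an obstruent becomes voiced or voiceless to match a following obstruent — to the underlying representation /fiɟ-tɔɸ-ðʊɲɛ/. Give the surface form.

[fictɔβðʊɲɛ]

The rule targets /ɟ/ (voiced palatal stop), which sits before the trigger /t/ (voiceless).
Changing only its voicing to voiceless gives [c] — the voiceless palatal stop.
The same rule applies at the second boundary: /ɸ/ → [β] next to /ð/.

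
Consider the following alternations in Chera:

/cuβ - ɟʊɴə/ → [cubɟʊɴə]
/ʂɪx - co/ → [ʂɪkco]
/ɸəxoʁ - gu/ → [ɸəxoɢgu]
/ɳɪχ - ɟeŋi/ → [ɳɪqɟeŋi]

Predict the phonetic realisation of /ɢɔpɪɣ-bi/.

The data show regressive manner assimilation: /β/ → [b] before /ɟ/; /x/ → [k] before /c/; /ʁ/ → [ɢ] before /g/; /χ/ → [q] before /ɟ/. In each pair only manner changes, matching the following consonant, while place and voice stay constant.
/ɣ/ is a voiced velar fricative. The following trigger /b/ is a stop, so /ɣ/ must become a stop as well.
A voiced velar stop is [g], so the surface segment is [g].

[ɢɔpɪgbi]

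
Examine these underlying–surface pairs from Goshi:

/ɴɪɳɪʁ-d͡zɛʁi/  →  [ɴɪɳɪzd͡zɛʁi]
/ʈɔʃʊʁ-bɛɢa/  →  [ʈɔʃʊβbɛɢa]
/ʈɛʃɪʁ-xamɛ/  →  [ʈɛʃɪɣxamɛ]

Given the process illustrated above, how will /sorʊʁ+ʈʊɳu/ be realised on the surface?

The data show regressive place assimilation: /ʁ/ → [z] before /d͡z/; /ʁ/ → [β] before /b/; /ʁ/ → [ɣ] before /x/. In each pair only place changes, matching the following consonant, while manner and voice stay constant.
The rule targets /ʁ/ (voiced uvular fricative), which sits before the trigger /ʈ/ (retroflex).
Changing only its place to retroflex gives [ʐ] — the voiced retroflex fricative.

[sorʊʐʈʊɳu]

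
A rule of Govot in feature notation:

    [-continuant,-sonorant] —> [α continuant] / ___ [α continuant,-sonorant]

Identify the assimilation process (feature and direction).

The rule copies [continuant] (continuancy) from the environment onto the target stops; since [±continuant] encodes the stop/fricative manner contrast, the assimilating dimension is manner.
Since the environment is written after the underscore, the trigger follows the target; the direction is regressive.

regressive manner assimilation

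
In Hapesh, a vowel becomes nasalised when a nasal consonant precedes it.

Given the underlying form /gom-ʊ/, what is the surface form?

The vowel /ʊ/ is adjacent to the preceding nasal /m/, so it acquires [+nasal] and surfaces as [ʊ̃].

[gomʊ̃]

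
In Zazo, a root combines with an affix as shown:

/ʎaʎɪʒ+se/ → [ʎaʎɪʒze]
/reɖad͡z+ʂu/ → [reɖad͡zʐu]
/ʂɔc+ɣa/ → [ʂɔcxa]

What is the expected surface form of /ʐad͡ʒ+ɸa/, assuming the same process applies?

[ʐad͡ʒβa]

The data show progressive voicing assimilation: /s/ → [z] after /ʒ/; /ʂ/ → [ʐ] after /d͡z/; /ɣ/ → [x] after /c/. In each pair only voicing changes, matching the preceding consonant, while place and manner stay constant.
The rule targets /ɸ/ (voiceless bilabial fricative), which sits after the trigger /d͡ʒ/ (voiced).
The voiced bilabial fricative is [β], so /ɸ/ → [β].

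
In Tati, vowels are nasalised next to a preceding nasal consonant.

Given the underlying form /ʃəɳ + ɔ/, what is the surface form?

/ɔ/ sits next to the nasal /ɳ/ and is therefore nasalised to [ɔ̃].

[ʃəɳɔ̃]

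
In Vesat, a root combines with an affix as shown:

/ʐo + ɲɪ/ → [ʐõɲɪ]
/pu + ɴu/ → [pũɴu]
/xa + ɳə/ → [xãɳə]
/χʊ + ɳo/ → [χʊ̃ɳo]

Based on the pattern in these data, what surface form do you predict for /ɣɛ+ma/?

The data show regressive nasality assimilation (vowel nasalisation): /o/ → [õ] before /ɲ/; /u/ → [ũ] before /ɴ/; /a/ → [ã] before /ɳ/; /ʊ/ → [ʊ̃] before /ɳ/ — a vowel is nasalised by an immediately following nasal consonant.
/ɛ/ sits next to the nasal /m/ and is therefore nasalised to [ɛ̃].

[ɣɛ̃ma]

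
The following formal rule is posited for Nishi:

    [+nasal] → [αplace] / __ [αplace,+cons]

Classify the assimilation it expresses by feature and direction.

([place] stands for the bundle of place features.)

regressive place assimilation

The shared variable α links the value of the place features (abbreviated [place]) on the target to the same value on the neighbouring segment, so place is the feature that assimilates.
Since the environment is written after the underscore, the trigger follows the target; the direction is regressive.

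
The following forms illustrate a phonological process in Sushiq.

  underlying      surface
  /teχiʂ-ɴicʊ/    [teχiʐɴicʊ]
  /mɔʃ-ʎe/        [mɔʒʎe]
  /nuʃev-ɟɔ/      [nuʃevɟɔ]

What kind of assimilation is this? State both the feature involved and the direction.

regressive voicing assimilation

The segment that alternates is /ʂ/, which surfaces as [ʐ] when adjacent to /ɴ/.
/ʂ/ is voiceless while /ɴ/ is voiced; the output [ʐ] is voiced, matching the trigger — so the feature that spreads is voicing.
Place and manner are unchanged, so the assimilation is partial, not total.
Checking the remaining alternation: /ʃ/ → [ʒ] before /ʎ/ (voiceless → voiced, matching voiced) — only voicing changes, and always toward the following segment.
Nothing changes in [nuʃevɟɔ]: there the adjacent consonants already agree in voicing (/v/ and /ɟ/ are both voiced), so this form is consistent with the same rule.
The trigger is the following segment, so the direction is regressive (anticipatory).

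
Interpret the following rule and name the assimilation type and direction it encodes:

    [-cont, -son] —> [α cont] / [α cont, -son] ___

The rule copies [cont] (continuancy) from the environment onto the target stops; since [±cont] encodes the stop/fricative manner contrast, the assimilating dimension is manner.
The conditioning segment sits to the left of the focus bar, meaning the trigger precedes the segment that changes — progressive assimilation.

progressive manner assimilation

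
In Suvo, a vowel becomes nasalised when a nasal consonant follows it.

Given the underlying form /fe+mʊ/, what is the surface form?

[fẽmʊ]

The vowel /e/ is adjacent to the following nasal /m/, so it acquires [+nasal] and surfaces as [ẽ].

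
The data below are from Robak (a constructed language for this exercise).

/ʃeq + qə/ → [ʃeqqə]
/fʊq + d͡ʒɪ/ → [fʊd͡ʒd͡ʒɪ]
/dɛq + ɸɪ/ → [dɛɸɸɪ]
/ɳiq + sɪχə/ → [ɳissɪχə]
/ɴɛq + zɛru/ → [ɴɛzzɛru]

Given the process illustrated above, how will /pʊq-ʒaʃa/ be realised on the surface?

[pʊʒʒaʃa]

The data show regressive total assimilation (/q/ → [d͡ʒ] before /d͡ʒ/; /q/ → [ɸ] before /ɸ/; /q/ → [s] before /s/; /q/ → [z] before /z/): in every case the target segment becomes identical to its following neighbour, copying more than a single feature.
In [ʃeqqə] the two consonants at the boundary are already identical (/q/ + /q/), so the rule applies vacuously and nothing changes.
/q/ is the segment targeted by the rule; it sits immediately before /ʒ/, so it assimilates completely and surfaces as [ʒ].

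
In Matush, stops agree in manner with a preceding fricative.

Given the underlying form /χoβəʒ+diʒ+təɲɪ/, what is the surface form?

The rule targets /d/ (voiced alveolar stop), which sits after the trigger /ʒ/ (fricative).
The voiced alveolar fricative is [z], so /d/ → [z].
The same rule applies at the second boundary: /t/ → [s] next to /ʒ/.

[χoβəʒziʒsəɲɪ]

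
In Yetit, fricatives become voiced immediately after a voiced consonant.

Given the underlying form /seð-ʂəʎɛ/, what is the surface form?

[seðʐəʎɛ]

/ʂ/ is a voiceless retroflex fricative. The preceding trigger /ð/ is voiced, so /ʂ/ must become voiced as well.
Changing only its voicing to voiced gives [ʐ] — the voiced retroflex fricative.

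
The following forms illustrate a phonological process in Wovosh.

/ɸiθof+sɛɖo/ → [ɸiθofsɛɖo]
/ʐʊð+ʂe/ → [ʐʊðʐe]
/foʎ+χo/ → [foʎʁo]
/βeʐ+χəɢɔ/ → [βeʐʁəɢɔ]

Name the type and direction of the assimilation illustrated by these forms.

The segment that alternates is /ʂ/, which surfaces as [ʐ] when adjacent to /ð/.
The change voiceless → voiced matches the voicing of the preceding /ð/, identifying this as voicing assimilation.
Place and manner are unchanged, so the assimilation is partial, not total.
The other alternating forms pattern the same way: /χ/ → [ʁ] after /ʎ/ (voiceless → voiced, matching voiced); /χ/ → [ʁ] after /ʐ/ (voiceless → voiced, matching voiced) — only voicing changes, and always toward the preceding segment.
No alternation appears in [ɸiθofsɛɖo]: there the adjacent consonants already agree in voicing (/s/ and /f/ are both voiceless), so this form is consistent with the same rule.
Since the segment that changes follows the conditioning segment, the assimilation is progressive.

progressive voicing assimilation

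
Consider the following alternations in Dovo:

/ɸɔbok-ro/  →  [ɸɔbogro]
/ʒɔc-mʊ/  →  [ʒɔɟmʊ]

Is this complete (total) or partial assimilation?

partial assimilation

Comparing underlying and surface forms, /k/ → [g] is the alternation; the neighbouring /r/ is constant.
/k/ is voiceless while /r/ is voiced; the output [g] is voiced, matching the trigger — so the feature that spreads is voicing.
Place and manner are unchanged, so the assimilation is partial, not total.
The other alternating form patterns the same way: /c/ → [ɟ] before /m/ (voiceless → voiced, matching voiced) — only voicing changes, and always toward the following segment.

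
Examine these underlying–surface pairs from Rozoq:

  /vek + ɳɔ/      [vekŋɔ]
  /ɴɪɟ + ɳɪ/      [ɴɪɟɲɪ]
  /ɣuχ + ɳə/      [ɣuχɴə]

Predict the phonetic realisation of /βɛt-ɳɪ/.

The data show progressive place assimilation: /ɳ/ → [ŋ] after /k/; /ɳ/ → [ɲ] after /ɟ/; /ɳ/ → [ɴ] after /χ/. In each pair only place changes, matching the preceding consonant, while manner and voice stay constant.
/ɳ/ is a voiced retroflex nasal. The preceding trigger /t/ is alveolar, so /ɳ/ must become alveolar as well.
Changing only its place to alveolar gives [n] — the voiced alveolar nasal.

[βɛtnɪ]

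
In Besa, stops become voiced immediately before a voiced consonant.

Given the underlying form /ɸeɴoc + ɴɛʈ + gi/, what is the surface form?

[ɸeɴoɟɴɛɖgi]

The rule targets /c/ (voiceless palatal stop), which sits before the trigger /ɴ/ (voiced).
A voiced palatal stop is [ɟ], so the surface segment is [ɟ].
At the second juncture, /ʈ/ likewise becomes [ɖ] adjacent to /g/.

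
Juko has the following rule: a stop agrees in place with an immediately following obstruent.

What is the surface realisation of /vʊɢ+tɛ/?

[vʊdtɛ]

The rule targets /ɢ/ (voiced uvular stop), which sits before the trigger /t/ (alveolar).
The voiced alveolar stop is [d], so /ɢ/ → [d].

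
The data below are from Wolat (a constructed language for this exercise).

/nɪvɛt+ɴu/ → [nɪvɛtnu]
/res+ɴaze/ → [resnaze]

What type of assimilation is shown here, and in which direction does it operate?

progressive place assimilation

Comparing underlying and surface forms, /ɴ/ → [n] is the alternation; the neighbouring /t/ is constant.
/ɴ/ is uvular while /t/ is alveolar; the output [n] is alveolar, matching the trigger — so the feature that spreads is place.
Manner and voice are unchanged, so the assimilation is partial, not total.
The same holds elsewhere in the data: /ɴ/ → [n] after /s/ (uvular → alveolar, matching alveolar) — only place changes, and always toward the preceding segment.
The trigger is the preceding segment, so the direction is progressive (perseverative).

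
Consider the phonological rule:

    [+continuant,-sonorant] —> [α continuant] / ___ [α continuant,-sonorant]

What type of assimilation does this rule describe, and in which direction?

regressive manner assimilation

The rule copies [continuant] (continuancy) from the environment onto the target fricatives; since [±continuant] encodes the stop/fricative manner contrast, the assimilating dimension is manner.
The conditioning segment sits to the right of the focus bar, meaning the trigger follows the segment that changes — regressive assimilation.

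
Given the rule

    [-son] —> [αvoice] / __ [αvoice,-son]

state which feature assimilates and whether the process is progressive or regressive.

The rule copies [voice] from the environment onto the target, so the assimilating feature is voicing.
The conditioning segment sits to the right of the focus bar, meaning the trigger follows the segment that changes — regressive assimilation.

regressive voicing assimilation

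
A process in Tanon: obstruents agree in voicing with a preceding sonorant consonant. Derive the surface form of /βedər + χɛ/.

/χ/ is a voiceless uvular fricative. The preceding trigger /r/ is voiced, so /χ/ must become voiced as well.
The voiced uvular fricative is [ʁ], so /χ/ → [ʁ].

[βedərʁɛ]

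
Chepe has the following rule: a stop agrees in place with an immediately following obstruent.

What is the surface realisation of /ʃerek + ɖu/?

[ʃereʈɖu]

The rule targets /k/ (voiceless velar stop), which sits before the trigger /ɖ/ (retroflex).
The voiceless retroflex stop is [ʈ], so /k/ → [ʈ].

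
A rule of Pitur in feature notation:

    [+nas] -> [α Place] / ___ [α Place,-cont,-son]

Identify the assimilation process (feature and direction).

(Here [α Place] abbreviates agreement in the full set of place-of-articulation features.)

The shared variable α links the value of the place features (abbreviated [Place]) on the target to the same value on the neighbouring segment, so place is the feature that assimilates.
Since the environment is written after the underscore, the trigger follows the target; the direction is regressive.

regressive place assimilation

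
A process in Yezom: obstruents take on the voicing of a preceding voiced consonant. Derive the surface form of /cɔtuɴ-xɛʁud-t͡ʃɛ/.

/x/ is a voiceless velar fricative. The preceding trigger /ɴ/ is voiced, so /x/ must become voiced as well.
Changing only its voicing to voiced gives [ɣ] — the voiced velar fricative.
The same rule applies at the second boundary: /t͡ʃ/ → [d͡ʒ] next to /d/.

[cɔtuɴɣɛʁudd͡ʒɛ]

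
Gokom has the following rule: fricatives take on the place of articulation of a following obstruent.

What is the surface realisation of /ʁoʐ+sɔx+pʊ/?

[ʁozsɔɸpʊ]

The rule targets /ʐ/ (voiced retroflex fricative), which sits before the trigger /s/ (alveolar).
Changing only its place to alveolar gives [z] — the voiced alveolar fricative.
The same rule applies at the second boundary: /x/ → [ɸ] next to /p/.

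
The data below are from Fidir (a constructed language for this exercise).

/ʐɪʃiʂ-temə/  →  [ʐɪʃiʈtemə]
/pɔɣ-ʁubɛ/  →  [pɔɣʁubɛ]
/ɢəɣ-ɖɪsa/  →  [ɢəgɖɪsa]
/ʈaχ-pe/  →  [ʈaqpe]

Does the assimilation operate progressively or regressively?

regressive

The segment that alternates is /ʂ/, which surfaces as [ʈ] when adjacent to /t/.
The change fricative → stop matches the manner of the following /t/, identifying this as manner assimilation.
Checking the remaining alternations: /ɣ/ → [g] before /ɖ/ (fricative → stop, matching a stop); /χ/ → [q] before /p/ (fricative → stop, matching a stop) — only manner changes, and always toward the following segment.
No alternation appears in [pɔɣʁubɛ]: there the adjacent consonants already agree in manner (/ɣ/ and /ʁ/ are both fricatives), so this form is consistent with the same rule.
The trigger is the following segment, so the direction is regressive (anticipatory).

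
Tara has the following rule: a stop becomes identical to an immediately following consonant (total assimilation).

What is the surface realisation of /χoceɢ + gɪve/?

[χoceggɪve]

/ɢ/ is the segment targeted by the rule; it sits immediately before /g/, so it assimilates completely and surfaces as [g].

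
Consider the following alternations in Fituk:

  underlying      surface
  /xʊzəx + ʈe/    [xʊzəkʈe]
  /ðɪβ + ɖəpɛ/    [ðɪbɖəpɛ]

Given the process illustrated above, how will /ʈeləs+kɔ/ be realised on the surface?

The data show regressive manner assimilation: /x/ → [k] before /ʈ/; /β/ → [b] before /ɖ/. In each pair only manner changes, matching the following consonant, while place and voice stay constant.
/s/ is a voiceless alveolar fricative. The following trigger /k/ is a stop, so /s/ must become a stop as well.
A voiceless alveolar stop is [t], so the surface segment is [t].

[ʈelətkɔ]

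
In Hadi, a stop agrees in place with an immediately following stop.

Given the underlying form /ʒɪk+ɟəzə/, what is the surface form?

[ʒɪcɟəzə]

/k/ is a voiceless velar stop. The following trigger /ɟ/ is palatal, so /k/ must become palatal as well.
The voiceless palatal stop is [c], so /k/ → [c].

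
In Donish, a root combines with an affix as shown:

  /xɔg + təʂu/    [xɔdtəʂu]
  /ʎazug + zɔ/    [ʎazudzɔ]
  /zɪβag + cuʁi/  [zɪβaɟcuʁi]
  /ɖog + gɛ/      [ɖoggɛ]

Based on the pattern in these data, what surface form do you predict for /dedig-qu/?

The data show regressive place assimilation: /g/ → [d] before /t/; /g/ → [d] before /z/; /g/ → [ɟ] before /c/. In each pair only place changes, matching the following consonant, while manner and voice stay constant.
No alternation appears in [ɖoggɛ]: there the adjacent consonants already agree in place (/g/ and /g/ are both velar), so this form is consistent with the same rule.
The rule targets /g/ (voiced velar stop), which sits before the trigger /q/ (uvular).
A voiced uvular stop is [ɢ], so the surface segment is [ɢ].

[dediɢqu]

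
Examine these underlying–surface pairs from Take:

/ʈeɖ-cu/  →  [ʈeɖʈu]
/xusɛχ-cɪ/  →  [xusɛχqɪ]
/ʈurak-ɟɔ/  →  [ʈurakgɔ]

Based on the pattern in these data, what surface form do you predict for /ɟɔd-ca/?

The data show progressive place assimilation: /c/ → [ʈ] after /ɖ/; /c/ → [q] after /χ/; /ɟ/ → [g] after /k/. In each pair only place changes, matching the preceding consonant, while manner and voice stay constant.
The rule targets /c/ (voiceless palatal stop), which sits after the trigger /d/ (alveolar).
Changing only its place to alveolar gives [t] — the voiceless alveolar stop.

[ɟɔdta]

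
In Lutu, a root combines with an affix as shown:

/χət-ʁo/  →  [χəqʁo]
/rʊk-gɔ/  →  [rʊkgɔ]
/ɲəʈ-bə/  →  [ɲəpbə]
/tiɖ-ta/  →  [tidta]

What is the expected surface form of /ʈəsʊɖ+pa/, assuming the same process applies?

The data show regressive place assimilation: /t/ → [q] before /ʁ/; /ʈ/ → [p] before /b/; /ɖ/ → [d] before /t/. In each pair only place changes, matching the following consonant, while manner and voice stay constant.
Nothing changes in [rʊkgɔ]: there the adjacent consonants already agree in place (/k/ and /g/ are both velar), so this form is consistent with the same rule.
/ɖ/ is a voiced retroflex stop. The following trigger /p/ is bilabial, so /ɖ/ must become bilabial as well.
The voiced bilabial stop is [b], so /ɖ/ → [b].

[ʈəsʊbpa]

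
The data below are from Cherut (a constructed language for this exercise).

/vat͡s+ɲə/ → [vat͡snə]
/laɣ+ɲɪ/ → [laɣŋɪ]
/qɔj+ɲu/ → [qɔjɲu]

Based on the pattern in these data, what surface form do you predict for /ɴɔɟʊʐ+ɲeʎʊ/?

[ɴɔɟʊʐɳeʎʊ]

The data show progressive place assimilation: /ɲ/ → [n] after /t͡s/; /ɲ/ → [ŋ] after /ɣ/. In each pair only place changes, matching the preceding consonant, while manner and voice stay constant.
No alternation appears in [qɔjɲu]: there the adjacent consonants already agree in place (/ɲ/ and /j/ are both palatal), so this form is consistent with the same rule.
/ɲ/ is a voiced palatal nasal. The preceding trigger /ʐ/ is retroflex, so /ɲ/ must become retroflex as well.
The voiced retroflex nasal is [ɳ], so /ɲ/ → [ɳ].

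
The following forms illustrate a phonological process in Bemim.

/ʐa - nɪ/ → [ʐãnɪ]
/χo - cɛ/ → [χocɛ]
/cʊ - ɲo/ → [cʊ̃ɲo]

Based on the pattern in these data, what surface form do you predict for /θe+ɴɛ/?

[θẽɴɛ]

The data show regressive nasality assimilation (vowel nasalisation): /a/ → [ã] before /n/; /ʊ/ → [ʊ̃] before /ɲ/ — a vowel is nasalised by an immediately following nasal consonant.
No change occurs in [χocɛ] because the vowel at the boundary is adjacent to an oral consonant, not a nasal (/o/ next to /c/).
/e/ sits next to the nasal /ɴ/ and is therefore nasalised to [ẽ].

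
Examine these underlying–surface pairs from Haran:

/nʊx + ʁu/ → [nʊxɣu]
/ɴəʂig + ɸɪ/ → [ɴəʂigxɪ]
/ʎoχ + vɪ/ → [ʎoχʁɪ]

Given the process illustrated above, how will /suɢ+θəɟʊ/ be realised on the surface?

The data show progressive place assimilation: /ʁ/ → [ɣ] after /x/; /ɸ/ → [x] after /g/; /v/ → [ʁ] after /χ/. In each pair only place changes, matching the preceding consonant, while manner and voice stay constant.
The rule targets /θ/ (voiceless dental fricative), which sits after the trigger /ɢ/ (uvular).
The voiceless uvular fricative is [χ], so /θ/ → [χ].

[suɢχəɟʊ]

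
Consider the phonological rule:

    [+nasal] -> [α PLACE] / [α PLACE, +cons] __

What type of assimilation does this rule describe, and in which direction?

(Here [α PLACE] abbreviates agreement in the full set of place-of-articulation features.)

The shared variable α links the value of the place features (abbreviated [PLACE]) on the target to the same value on the neighbouring segment, so place is the feature that assimilates.
The conditioning segment sits to the left of the focus bar, meaning the trigger precedes the segment that changes — progressive assimilation.

progressive place assimilation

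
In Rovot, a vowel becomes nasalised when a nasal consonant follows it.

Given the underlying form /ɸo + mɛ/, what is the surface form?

[ɸõmɛ]

/o/ sits next to the nasal /m/ and is therefore nasalised to [õ].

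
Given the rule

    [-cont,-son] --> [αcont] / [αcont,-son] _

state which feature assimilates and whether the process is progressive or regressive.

The shared variable α links the value of [cont] on the target to that of the neighbouring obstruent. [cont] distinguishes stops from fricatives — a manner-of-articulation feature — so this is manner assimilation.
Since the environment is written before the underscore, the trigger precedes the target; the direction is progressive.

progressive manner assimilation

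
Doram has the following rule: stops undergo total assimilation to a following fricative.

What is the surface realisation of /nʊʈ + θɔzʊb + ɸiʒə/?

[nʊθθɔzʊɸɸiʒə]

/ʈ/ is the segment targeted by the rule; it sits immediately before /θ/, so it assimilates completely and surfaces as [θ].
At the second juncture, /b/ likewise becomes [ɸ] adjacent to /ɸ/.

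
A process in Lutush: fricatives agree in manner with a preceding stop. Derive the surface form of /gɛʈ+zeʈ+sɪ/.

[gɛʈdeʈtɪ]

The rule targets /z/ (voiced alveolar fricative), which sits after the trigger /ʈ/ (stop).
A voiced alveolar stop is [d], so the surface segment is [d].
The same rule applies at the second boundary: /s/ → [t] next to /ʈ/.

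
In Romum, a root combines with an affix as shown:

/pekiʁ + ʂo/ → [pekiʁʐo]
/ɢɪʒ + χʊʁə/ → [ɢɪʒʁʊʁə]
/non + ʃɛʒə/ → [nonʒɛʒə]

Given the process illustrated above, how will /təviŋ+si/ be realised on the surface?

The data show progressive voicing assimilation: /ʂ/ → [ʐ] after /ʁ/; /χ/ → [ʁ] after /ʒ/; /ʃ/ → [ʒ] after /n/. In each pair only voicing changes, matching the preceding consonant, while place and manner stay constant.
The rule targets /s/ (voiceless alveolar fricative), which sits after the trigger /ŋ/ (voiced).
The voiced alveolar fricative is [z], so /s/ → [z].

[təviŋzi]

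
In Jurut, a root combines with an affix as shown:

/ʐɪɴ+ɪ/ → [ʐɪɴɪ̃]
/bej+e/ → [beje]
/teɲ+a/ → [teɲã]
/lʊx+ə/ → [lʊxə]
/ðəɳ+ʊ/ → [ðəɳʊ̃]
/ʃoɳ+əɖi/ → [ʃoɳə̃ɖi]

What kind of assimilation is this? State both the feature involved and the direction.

The vowel /ɪ/ surfaces as nasalised [ɪ̃] next to the preceding nasal /ɴ/ — it has acquired the [+nasal] feature of its neighbour.
Likewise in the remaining data: /a/ → [ã] after /ɲ/; /ʊ/ → [ʊ̃] after /ɳ/; /ə/ → [ə̃] after /ɳ/ — each time a vowel is nasalised next to a preceding nasal.
No change occurs in [beje], [lʊxə] because the vowel at the boundary is adjacent to an oral consonant, not a nasal (/e/ next to /j/; /ə/ next to /x/).
Because the conditioning nasal is to the left of the vowel that changes, the process is progressive (perseverative).

progressive nasality assimilation (vowel nasalisation)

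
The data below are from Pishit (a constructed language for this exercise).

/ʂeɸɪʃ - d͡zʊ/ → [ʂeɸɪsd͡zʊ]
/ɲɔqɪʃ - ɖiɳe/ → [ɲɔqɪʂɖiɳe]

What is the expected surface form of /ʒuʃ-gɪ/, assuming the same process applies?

[ʒuxgɪ]

The data show regressive place assimilation: /ʃ/ → [s] before /d͡z/; /ʃ/ → [ʂ] before /ɖ/. In each pair only place changes, matching the following consonant, while manner and voice stay constant.
The rule targets /ʃ/ (voiceless postalveolar fricative), which sits before the trigger /g/ (velar).
The voiceless velar fricative is [x], so /ʃ/ → [x].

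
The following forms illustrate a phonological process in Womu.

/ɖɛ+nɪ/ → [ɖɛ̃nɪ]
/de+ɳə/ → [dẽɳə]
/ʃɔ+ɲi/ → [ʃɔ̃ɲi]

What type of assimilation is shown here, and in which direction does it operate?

regressive nasality assimilation (vowel nasalisation)

The vowel /ɛ/ surfaces as nasalised [ɛ̃] next to the following nasal /n/ — it has acquired the [+nasal] feature of its neighbour.
Likewise in the remaining data: /e/ → [ẽ] before /ɳ/; /ɔ/ → [ɔ̃] before /ɲ/ — each time a vowel is nasalised next to a following nasal.
Because the conditioning nasal is to the right of the vowel that changes, the process is regressive (anticipatory).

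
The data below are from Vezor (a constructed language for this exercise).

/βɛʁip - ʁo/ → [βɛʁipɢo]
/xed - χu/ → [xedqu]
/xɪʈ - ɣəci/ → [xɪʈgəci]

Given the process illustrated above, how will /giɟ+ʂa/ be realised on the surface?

[giɟʈa]

The data show progressive manner assimilation: /ʁ/ → [ɢ] after /p/; /χ/ → [q] after /d/; /ɣ/ → [g] after /ʈ/. In each pair only manner changes, matching the preceding consonant, while place and voice stay constant.
/ʂ/ is a voiceless retroflex fricative. The preceding trigger /ɟ/ is a stop, so /ʂ/ must become a stop as well.
The voiceless retroflex stop is [ʈ], so /ʂ/ → [ʈ].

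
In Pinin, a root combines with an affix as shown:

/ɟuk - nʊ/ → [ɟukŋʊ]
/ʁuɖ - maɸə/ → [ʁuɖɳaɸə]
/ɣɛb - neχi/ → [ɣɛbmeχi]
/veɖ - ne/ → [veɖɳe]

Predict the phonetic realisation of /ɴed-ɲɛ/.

The data show progressive place assimilation: /n/ → [ŋ] after /k/; /m/ → [ɳ] after /ɖ/; /n/ → [m] after /b/; /n/ → [ɳ] after /ɖ/. In each pair only place changes, matching the preceding consonant, while manner and voice stay constant.
/ɲ/ is a voiced palatal nasal. The preceding trigger /d/ is alveolar, so /ɲ/ must become alveolar as well.
The voiced alveolar nasal is [n], so /ɲ/ → [n].

[ɴednɛ]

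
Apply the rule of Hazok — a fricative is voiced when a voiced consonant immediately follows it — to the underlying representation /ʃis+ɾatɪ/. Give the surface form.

[ʃizɾatɪ]

/s/ is a voiceless alveolar fricative. The following trigger /ɾ/ is voiced, so /s/ must become voiced as well.
Changing only its voicing to voiced gives [z] — the voiced alveolar fricative.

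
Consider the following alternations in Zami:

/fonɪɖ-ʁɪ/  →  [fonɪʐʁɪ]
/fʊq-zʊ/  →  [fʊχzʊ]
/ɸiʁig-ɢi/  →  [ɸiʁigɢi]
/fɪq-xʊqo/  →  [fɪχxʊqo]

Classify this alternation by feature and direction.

regressive manner assimilation

Comparing underlying and surface forms, /ɖ/ → [ʐ] is the alternation; the neighbouring /ʁ/ is constant.
The change stop → fricative matches the manner of the following /ʁ/, identifying this as manner assimilation.
Place and voice are unchanged, so the assimilation is partial, not total.
The other alternating forms pattern the same way: /q/ → [χ] before /z/ (stop → fricative, matching a fricative); /q/ → [χ] before /x/ (stop → fricative, matching a fricative) — only manner changes, and always toward the following segment.
Nothing changes in [ɸiʁigɢi]: there the adjacent consonants already agree in manner (/g/ and /ɢ/ are both stops), so this form is consistent with the same rule.
The trigger is the following segment, so the direction is regressive (anticipatory).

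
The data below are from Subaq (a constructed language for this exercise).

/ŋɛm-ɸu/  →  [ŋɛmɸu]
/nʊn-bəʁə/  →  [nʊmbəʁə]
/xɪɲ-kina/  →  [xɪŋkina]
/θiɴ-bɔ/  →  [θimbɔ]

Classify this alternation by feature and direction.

The segment that alternates is /n/, which surfaces as [m] when adjacent to /b/.
The change alveolar → bilabial matches the place of the following /b/, identifying this as place assimilation.
Manner and voice are unchanged, so the assimilation is partial, not total.
The same holds elsewhere in the data: /ɲ/ → [ŋ] before /k/ (palatal → velar, matching velar); /ɴ/ → [m] before /b/ (uvular → bilabial, matching bilabial) — only place changes, and always toward the following segment.
No alternation appears in [ŋɛmɸu]: there the adjacent consonants already agree in place (/m/ and /ɸ/ are both bilabial), so this form is consistent with the same rule.
Since the segment that changes precedes the conditioning segment, the assimilation is regressive.

regressive place assimilation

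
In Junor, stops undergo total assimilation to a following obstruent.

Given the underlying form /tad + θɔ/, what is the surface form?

[taθθɔ]

/d/ is the segment targeted by the rule; it sits immediately before /θ/, so it assimilates completely and surfaces as [θ].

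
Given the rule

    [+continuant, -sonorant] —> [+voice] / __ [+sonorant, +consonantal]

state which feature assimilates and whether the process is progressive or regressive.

regressive voicing assimilation

The target ([+continuant, -sonorant], fricatives) acquires [+voice] next to a sonorant consonant ([+sonorant, +consonantal]) — it takes on the voicing of its neighbour, so the feature that spreads is voicing.
The conditioning segment sits to the right of the focus bar, meaning the trigger follows the segment that changes — regressive assimilation.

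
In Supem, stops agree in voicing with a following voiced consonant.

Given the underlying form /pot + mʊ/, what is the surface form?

/t/ is a voiceless alveolar stop. The following trigger /m/ is voiced, so /t/ must become voiced as well.
The voiced alveolar stop is [d], so /t/ → [d].

[podmʊ]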